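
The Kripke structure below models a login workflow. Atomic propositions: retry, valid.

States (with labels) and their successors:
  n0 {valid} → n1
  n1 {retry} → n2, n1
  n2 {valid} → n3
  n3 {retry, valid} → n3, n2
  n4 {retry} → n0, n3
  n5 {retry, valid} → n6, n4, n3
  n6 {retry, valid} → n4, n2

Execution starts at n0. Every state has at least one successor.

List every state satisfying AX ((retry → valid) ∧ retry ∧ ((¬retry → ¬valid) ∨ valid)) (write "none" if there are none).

States satisfying AX ((retry → valid) ∧ retry ∧ ((¬retry → ¬valid) ∨ valid)): {n2}.

{n2}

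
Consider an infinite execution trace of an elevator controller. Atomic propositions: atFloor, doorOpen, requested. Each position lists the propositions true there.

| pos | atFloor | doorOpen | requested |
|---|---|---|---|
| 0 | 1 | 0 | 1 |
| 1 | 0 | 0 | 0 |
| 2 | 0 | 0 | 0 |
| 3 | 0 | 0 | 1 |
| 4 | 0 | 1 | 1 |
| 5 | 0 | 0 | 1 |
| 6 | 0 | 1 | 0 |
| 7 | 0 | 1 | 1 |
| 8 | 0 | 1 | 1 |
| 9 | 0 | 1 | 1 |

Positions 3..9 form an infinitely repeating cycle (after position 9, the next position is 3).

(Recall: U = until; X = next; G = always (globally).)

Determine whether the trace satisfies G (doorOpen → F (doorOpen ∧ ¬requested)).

Holds

doorOpen → F (doorOpen ∧ ¬requested) holds at every position 0..9, and those are all positions ever visited, so G (doorOpen → F (doorOpen ∧ ¬requested)) holds.
Positions where doorOpen holds: 4, 6, 7, 8, 9.
Check F (doorOpen ∧ ¬requested) at each: 4→ok, 6→ok, 7→ok, 8→ok, 9→ok.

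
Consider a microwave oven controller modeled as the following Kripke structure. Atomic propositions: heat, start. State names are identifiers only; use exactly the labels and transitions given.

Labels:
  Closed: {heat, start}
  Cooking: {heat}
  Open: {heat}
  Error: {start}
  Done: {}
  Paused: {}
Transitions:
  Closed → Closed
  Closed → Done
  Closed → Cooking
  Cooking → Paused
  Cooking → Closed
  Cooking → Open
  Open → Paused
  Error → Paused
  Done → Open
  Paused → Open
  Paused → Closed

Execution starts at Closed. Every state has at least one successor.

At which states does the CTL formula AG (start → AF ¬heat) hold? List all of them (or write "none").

States satisfying start → AF ¬heat: {Cooking, Open, Error, Done, Paused}.
States satisfying AG (start → AF ¬heat): ∅.

none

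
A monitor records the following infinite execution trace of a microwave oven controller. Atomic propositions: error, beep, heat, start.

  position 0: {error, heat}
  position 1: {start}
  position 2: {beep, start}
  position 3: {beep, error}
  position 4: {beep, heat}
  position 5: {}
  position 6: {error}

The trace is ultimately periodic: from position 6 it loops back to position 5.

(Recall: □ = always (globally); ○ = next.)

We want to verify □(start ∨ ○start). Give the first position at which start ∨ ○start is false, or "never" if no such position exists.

3

Check start ∨ ○start at each position in order: 0 ✓, 1 ✓, 2 ✓.
At position 3 the labels are {beep, error} and the next position 4 has {beep, heat}, so start ∨ ○start is false there. This is the first violation.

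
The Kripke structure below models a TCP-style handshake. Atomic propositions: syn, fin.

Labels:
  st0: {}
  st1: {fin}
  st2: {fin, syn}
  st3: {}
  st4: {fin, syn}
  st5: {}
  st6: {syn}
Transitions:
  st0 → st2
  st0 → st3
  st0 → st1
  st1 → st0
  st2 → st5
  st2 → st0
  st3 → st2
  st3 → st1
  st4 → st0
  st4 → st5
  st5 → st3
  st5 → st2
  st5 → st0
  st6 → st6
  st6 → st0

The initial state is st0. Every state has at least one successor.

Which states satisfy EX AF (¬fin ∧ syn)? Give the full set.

{st6}

States satisfying AF (¬fin ∧ syn): {st6}.
States satisfying EX AF (¬fin ∧ syn): {st6}.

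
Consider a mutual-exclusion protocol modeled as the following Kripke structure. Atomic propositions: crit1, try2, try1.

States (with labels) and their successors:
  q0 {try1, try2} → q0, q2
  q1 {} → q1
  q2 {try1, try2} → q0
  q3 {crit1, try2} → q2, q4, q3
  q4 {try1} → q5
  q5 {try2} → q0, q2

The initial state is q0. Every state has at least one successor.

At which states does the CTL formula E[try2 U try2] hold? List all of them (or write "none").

{q0, q2, q3, q5}

States satisfying try2: {q0, q2, q3, q5}.
States satisfying E[try2 U try2]: {q0, q2, q3, q5}.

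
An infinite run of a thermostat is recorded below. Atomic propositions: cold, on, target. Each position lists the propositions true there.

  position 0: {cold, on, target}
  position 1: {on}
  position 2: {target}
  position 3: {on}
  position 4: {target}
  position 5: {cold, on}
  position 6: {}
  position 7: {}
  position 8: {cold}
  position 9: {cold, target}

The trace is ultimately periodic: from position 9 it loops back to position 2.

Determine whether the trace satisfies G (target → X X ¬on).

No

target → X X ¬on must hold at every position from 0 onward. It fails at position 9, so G (target → X X ¬on) is false.
Positions where target holds: 0, 2, 4, 9.
Check X X ¬on at each: 0→ok, 2→ok, 4→ok, 9→fails.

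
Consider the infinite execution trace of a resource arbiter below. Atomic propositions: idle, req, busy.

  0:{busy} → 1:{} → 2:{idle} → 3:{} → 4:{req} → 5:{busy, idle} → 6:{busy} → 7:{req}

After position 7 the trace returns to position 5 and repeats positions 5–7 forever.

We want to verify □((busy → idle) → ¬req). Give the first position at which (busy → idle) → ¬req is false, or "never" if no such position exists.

4

Check (busy → idle) → ¬req at each position in order: 0 ✓, 1 ✓, 2 ✓, 3 ✓.
At position 4 the labels are {req}, so (busy → idle) → ¬req is false there. This is the first violation.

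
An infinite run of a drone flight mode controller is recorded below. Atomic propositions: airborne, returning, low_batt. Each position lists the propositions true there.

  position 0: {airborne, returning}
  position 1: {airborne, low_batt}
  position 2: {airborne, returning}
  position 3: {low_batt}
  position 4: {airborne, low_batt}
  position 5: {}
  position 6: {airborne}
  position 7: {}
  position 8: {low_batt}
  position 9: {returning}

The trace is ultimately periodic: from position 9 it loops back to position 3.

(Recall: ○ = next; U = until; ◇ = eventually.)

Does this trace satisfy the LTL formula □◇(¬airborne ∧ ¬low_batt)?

◇(¬airborne ∧ ¬low_batt) holds at every position 0..9, and those are all positions ever visited, so □◇(¬airborne ∧ ¬low_batt) holds.

Yes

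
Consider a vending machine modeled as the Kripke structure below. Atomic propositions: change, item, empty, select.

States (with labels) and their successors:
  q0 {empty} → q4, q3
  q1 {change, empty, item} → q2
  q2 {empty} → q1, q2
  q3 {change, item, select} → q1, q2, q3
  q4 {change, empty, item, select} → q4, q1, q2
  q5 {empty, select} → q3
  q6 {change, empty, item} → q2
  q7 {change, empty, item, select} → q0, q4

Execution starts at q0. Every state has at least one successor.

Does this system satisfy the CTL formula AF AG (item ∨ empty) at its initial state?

States satisfying AG (item ∨ empty): {q0, q1, q2, q3, q4, q5, q6, q7}.
States satisfying AF AG (item ∨ empty): {q0, q1, q2, q3, q4, q5, q6, q7}.
q0 ∈ Sat(AF AG (item ∨ empty)).

Satisfied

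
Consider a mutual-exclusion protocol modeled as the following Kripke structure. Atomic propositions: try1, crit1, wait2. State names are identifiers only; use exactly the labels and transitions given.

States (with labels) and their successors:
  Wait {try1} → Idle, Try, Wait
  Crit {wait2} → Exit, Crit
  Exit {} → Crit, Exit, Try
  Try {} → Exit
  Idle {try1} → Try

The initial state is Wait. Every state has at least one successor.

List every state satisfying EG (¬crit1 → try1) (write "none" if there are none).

States satisfying ¬crit1 → try1: {Wait, Idle}.
States satisfying EG (¬crit1 → try1): {Wait}.

{Wait}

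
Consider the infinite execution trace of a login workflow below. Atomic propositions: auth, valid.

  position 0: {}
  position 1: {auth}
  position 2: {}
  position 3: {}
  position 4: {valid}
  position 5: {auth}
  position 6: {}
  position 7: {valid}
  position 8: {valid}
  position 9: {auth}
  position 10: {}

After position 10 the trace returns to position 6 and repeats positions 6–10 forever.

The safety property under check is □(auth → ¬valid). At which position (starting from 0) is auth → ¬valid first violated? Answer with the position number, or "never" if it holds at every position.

never

auth → ¬valid holds at every position 0..10, and those are all the positions the trace ever visits, so the invariant □(auth → ¬valid) is never violated.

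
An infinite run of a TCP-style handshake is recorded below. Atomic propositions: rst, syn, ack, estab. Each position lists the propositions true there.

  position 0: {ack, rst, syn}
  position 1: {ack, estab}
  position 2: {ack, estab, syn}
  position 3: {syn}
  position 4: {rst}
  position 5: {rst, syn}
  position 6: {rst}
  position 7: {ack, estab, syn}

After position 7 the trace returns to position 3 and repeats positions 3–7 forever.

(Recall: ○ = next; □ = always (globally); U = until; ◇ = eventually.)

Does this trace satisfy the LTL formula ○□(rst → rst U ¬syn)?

Satisfied

The position after 0 is 1; □(rst → rst U ¬syn) is true there.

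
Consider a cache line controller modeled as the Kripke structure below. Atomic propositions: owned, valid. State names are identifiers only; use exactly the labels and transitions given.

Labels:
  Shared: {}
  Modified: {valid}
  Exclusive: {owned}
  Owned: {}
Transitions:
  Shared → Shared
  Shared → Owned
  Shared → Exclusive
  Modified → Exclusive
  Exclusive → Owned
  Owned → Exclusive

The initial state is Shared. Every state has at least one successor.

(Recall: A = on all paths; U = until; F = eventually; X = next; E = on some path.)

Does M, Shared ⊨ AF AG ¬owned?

No

States satisfying AG ¬owned: ∅.
States satisfying AF AG ¬owned: ∅.
There is a path from Shared along which AG ¬owned never holds.
Shared ∉ Sat(AF AG ¬owned).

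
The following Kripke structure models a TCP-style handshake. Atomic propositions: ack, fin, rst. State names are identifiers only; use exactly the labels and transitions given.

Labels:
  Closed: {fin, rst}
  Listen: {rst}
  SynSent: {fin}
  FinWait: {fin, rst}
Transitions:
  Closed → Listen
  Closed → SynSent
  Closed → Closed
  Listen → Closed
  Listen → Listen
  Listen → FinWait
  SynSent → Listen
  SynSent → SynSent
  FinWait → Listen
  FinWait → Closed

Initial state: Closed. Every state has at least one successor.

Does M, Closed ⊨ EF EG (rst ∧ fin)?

Satisfied

States satisfying EG (rst ∧ fin): {Closed, FinWait}.
States satisfying EF EG (rst ∧ fin): {Closed, Listen, SynSent, FinWait}.
Some path from Closed reaches a state where EG (rst ∧ fin) holds.
Closed ∈ Sat(EF EG (rst ∧ fin)).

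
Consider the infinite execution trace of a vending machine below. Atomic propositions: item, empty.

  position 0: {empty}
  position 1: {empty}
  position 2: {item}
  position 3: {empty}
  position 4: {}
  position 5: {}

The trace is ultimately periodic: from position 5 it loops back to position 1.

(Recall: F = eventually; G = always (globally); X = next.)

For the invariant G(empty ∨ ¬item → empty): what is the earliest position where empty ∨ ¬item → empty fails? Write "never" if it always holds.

4

Check empty ∨ ¬item → empty at each position in order: 0 ✓, 1 ✓, 2 ✓, 3 ✓.
At position 4 the labels are {}, so empty ∨ ¬item → empty is false there. This is the first violation.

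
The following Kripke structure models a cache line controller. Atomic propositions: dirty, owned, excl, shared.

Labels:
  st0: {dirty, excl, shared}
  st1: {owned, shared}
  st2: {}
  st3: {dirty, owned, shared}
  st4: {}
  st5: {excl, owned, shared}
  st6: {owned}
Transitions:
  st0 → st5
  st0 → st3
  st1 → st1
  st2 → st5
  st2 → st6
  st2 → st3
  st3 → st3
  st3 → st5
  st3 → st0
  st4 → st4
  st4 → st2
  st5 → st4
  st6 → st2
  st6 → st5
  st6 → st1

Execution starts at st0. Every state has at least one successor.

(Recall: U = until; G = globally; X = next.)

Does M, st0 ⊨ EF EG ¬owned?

Yes

States satisfying EG ¬owned: {st4}.
States satisfying EF EG ¬owned: {st0, st2, st3, st4, st5, st6}.
Some path from st0 reaches a state where EG ¬owned holds.
st0 ∈ Sat(EF EG ¬owned).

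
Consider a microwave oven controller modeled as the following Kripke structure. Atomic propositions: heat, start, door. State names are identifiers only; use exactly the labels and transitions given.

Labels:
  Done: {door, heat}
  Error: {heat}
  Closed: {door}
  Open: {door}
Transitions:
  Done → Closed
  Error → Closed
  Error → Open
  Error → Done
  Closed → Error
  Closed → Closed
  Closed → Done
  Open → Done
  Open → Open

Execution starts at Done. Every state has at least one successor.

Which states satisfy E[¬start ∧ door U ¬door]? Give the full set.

States satisfying ¬start ∧ door: {Done, Closed, Open}.
States satisfying ¬door: {Error}.
States satisfying E[¬start ∧ door U ¬door]: {Done, Error, Closed, Open}.

{Done, Error, Closed, Open}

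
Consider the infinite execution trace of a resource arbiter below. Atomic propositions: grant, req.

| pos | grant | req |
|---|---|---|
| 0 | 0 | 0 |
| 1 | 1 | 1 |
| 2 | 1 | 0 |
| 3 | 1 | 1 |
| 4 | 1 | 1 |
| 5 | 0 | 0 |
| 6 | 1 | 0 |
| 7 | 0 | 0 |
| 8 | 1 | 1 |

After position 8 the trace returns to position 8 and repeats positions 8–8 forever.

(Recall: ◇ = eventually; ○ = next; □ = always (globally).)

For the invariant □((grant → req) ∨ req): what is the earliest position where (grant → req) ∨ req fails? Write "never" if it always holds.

2

Check (grant → req) ∨ req at each position in order: 0 ✓, 1 ✓.
At position 2 the labels are {grant}, so (grant → req) ∨ req is false there. This is the first violation.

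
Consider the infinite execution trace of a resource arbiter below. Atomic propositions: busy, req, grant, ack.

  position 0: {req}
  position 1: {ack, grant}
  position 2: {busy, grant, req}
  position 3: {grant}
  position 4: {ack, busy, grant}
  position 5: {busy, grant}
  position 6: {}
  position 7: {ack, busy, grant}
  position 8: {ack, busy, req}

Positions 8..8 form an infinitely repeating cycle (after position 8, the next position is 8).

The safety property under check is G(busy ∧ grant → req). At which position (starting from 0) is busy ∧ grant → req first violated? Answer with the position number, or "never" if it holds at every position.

Check busy ∧ grant → req at each position in order: 0 ✓, 1 ✓, 2 ✓, 3 ✓.
At position 4 the labels are {ack, busy, grant}, so busy ∧ grant → req is false there. This is the first violation.

4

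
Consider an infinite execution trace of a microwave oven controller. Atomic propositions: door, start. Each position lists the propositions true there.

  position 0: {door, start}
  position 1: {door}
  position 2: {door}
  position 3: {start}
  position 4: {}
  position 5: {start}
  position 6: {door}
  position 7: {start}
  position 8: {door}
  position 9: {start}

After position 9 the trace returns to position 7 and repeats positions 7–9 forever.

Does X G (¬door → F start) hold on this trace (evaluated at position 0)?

Yes

The position after 0 is 1; G (¬door → F start) is true there.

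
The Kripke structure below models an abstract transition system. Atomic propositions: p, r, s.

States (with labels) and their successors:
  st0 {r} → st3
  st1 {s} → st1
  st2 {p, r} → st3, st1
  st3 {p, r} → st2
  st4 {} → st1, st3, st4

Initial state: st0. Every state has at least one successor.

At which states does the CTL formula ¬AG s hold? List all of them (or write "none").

{st0, st2, st3, st4}

States satisfying s: {st1}.
States satisfying AG s: {st1}.
States satisfying ¬AG s: {st0, st2, st3, st4}.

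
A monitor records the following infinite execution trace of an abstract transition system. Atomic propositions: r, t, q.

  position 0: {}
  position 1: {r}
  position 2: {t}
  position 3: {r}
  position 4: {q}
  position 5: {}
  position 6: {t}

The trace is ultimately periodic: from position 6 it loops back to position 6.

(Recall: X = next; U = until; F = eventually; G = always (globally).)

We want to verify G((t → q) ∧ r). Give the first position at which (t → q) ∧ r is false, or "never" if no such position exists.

0

At position 0 the labels are {}, so (t → q) ∧ r is false there. This is the first violation.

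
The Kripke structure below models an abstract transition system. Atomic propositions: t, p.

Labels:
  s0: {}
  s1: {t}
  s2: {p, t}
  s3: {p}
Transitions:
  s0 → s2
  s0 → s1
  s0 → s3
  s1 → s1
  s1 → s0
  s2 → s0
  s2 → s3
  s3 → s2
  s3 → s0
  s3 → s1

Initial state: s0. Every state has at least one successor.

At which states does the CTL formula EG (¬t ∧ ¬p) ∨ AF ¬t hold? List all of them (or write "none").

States satisfying ¬t ∧ ¬p: {s0}.
States satisfying EG (¬t ∧ ¬p): ∅.
States satisfying ¬t: {s0, s3}.
States satisfying AF ¬t: {s0, s2, s3}.
States satisfying EG (¬t ∧ ¬p) ∨ AF ¬t: {s0, s2, s3}.

{s0, s2, s3}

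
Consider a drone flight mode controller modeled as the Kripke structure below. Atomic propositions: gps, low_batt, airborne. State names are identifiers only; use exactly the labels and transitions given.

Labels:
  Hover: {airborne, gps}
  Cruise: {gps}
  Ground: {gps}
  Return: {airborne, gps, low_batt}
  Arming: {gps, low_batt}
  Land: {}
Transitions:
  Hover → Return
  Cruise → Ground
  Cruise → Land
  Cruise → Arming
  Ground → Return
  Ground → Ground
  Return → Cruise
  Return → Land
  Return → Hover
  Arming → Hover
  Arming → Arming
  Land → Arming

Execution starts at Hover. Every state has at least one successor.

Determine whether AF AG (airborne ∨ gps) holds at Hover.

Violated

States satisfying AG (airborne ∨ gps): ∅.
States satisfying AF AG (airborne ∨ gps): ∅.
There is a path from Hover along which AG (airborne ∨ gps) never holds.
Hover ∉ Sat(AF AG (airborne ∨ gps)).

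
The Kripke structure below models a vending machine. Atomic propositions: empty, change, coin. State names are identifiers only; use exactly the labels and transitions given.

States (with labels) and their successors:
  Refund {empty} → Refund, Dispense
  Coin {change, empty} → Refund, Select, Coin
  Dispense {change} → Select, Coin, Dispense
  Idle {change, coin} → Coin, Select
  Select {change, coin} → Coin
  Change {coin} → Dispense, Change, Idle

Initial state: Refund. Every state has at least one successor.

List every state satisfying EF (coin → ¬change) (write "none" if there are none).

States satisfying coin → ¬change: {Refund, Coin, Dispense, Change}.
States satisfying EF (coin → ¬change): {Refund, Coin, Dispense, Idle, Select, Change}.

{Refund, Coin, Dispense, Idle, Select, Change}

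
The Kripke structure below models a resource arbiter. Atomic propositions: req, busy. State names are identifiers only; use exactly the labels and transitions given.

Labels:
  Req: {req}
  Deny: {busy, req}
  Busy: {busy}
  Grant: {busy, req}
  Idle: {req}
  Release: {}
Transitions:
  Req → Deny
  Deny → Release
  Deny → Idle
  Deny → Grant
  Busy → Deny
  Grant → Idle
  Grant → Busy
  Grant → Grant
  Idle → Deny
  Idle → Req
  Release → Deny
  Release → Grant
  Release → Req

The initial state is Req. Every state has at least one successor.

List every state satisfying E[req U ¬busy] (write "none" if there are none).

States satisfying req: {Req, Deny, Grant, Idle}.
States satisfying ¬busy: {Req, Idle, Release}.
States satisfying E[req U ¬busy]: {Req, Deny, Grant, Idle, Release}.

{Req, Deny, Grant, Idle, Release}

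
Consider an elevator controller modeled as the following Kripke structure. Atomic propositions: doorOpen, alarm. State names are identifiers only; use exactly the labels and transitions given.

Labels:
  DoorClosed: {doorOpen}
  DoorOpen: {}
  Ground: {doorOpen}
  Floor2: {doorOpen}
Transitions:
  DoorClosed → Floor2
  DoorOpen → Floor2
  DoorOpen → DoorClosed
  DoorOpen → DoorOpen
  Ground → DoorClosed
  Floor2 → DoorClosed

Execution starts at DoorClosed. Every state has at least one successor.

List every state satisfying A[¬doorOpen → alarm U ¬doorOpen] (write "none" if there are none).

{DoorOpen}

States satisfying ¬doorOpen → alarm: {DoorClosed, Ground, Floor2}.
States satisfying ¬doorOpen: {DoorOpen}.
States satisfying A[¬doorOpen → alarm U ¬doorOpen]: {DoorOpen}.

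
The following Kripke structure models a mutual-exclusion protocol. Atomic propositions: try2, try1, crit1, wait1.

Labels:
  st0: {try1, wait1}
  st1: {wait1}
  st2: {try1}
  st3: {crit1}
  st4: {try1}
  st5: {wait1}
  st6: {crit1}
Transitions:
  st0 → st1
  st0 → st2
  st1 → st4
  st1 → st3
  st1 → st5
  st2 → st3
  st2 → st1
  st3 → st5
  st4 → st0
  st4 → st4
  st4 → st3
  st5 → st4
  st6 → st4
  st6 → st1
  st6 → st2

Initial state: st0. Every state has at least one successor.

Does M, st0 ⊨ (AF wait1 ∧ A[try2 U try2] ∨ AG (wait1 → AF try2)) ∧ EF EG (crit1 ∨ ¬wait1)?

States satisfying wait1: {st0, st1, st5}.
States satisfying AF wait1: {st0, st1, st2, st3, st5}.
States satisfying try2: ∅.
States satisfying A[try2 U try2]: ∅.
States satisfying AF wait1 ∧ A[try2 U try2]: ∅.
States satisfying wait1 → AF try2: {st2, st3, st4, st6}.
States satisfying AG (wait1 → AF try2): ∅.
States satisfying AF wait1 ∧ A[try2 U try2] ∨ AG (wait1 → AF try2): ∅.
States satisfying EG (crit1 ∨ ¬wait1): {st4, st6}.
States satisfying EF EG (crit1 ∨ ¬wait1): {st0, st1, st2, st3, st4, st5, st6}.
States satisfying (AF wait1 ∧ A[try2 U try2] ∨ AG (wait1 → AF try2)) ∧ EF EG (crit1 ∨ ¬wait1): ∅.
st0 ∉ Sat((AF wait1 ∧ A[try2 U try2] ∨ AG (wait1 → AF try2)) ∧ EF EG (crit1 ∨ ¬wait1)).

No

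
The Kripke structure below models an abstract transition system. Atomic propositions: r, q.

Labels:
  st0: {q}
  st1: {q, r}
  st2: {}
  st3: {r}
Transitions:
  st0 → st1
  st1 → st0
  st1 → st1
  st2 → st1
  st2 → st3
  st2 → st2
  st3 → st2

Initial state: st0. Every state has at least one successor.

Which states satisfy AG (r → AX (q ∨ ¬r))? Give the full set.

{st0, st1, st2, st3}

States satisfying r → AX (q ∨ ¬r): {st0, st1, st2, st3}.
States satisfying AG (r → AX (q ∨ ¬r)): {st0, st1, st2, st3}.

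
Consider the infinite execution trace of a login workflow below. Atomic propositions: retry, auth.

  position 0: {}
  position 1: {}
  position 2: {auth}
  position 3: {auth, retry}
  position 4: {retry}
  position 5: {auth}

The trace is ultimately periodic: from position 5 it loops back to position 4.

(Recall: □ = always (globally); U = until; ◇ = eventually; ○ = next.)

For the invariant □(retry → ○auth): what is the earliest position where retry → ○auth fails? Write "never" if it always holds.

Check retry → ○auth at each position in order: 0 ✓, 1 ✓, 2 ✓.
At position 3 the labels are {auth, retry} and the next position 4 has {retry}, so retry → ○auth is false there. This is the first violation.

3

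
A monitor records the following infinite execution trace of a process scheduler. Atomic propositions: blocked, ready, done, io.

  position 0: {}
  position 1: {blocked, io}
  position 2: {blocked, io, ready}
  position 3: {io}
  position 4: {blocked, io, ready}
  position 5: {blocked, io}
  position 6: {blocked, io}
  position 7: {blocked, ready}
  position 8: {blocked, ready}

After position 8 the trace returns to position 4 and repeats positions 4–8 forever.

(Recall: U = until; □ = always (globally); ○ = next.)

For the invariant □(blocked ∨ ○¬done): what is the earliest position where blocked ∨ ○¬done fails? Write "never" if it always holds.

never

blocked ∨ ○¬done holds at every position 0..8, and those are all the positions the trace ever visits, so the invariant □(blocked ∨ ○¬done) is never violated.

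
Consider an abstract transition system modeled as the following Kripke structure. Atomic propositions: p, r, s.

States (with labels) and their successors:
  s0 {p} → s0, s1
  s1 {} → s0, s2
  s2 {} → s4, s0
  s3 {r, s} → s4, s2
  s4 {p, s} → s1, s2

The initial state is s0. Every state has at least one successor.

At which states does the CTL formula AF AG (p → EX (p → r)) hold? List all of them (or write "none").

{s0, s1, s2, s3, s4}

States satisfying AG (p → EX (p → r)): {s0, s1, s2, s3, s4}.
States satisfying AF AG (p → EX (p → r)): {s0, s1, s2, s3, s4}.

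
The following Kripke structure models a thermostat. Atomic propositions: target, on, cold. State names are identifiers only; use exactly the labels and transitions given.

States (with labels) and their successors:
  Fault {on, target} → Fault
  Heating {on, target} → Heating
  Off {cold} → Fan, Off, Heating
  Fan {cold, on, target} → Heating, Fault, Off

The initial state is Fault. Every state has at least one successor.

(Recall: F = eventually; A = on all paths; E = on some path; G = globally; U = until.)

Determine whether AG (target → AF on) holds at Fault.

States satisfying target → AF on: {Fault, Heating, Off, Fan}.
States satisfying AG (target → AF on): {Fault, Heating, Off, Fan}.
Every state reachable from Fault satisfies target → AF on.
Fault ∈ Sat(AG (target → AF on)).

Yes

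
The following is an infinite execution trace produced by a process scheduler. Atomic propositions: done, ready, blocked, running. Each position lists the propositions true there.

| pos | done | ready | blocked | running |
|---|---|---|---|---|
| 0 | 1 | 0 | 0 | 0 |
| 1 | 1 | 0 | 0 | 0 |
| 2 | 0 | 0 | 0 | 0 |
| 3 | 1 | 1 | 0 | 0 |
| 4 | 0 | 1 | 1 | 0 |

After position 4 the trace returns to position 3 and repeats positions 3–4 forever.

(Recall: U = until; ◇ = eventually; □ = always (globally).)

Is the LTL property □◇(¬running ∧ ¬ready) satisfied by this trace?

Violated

◇(¬running ∧ ¬ready) must hold at every position from 0 onward. It fails at position 3, so □◇(¬running ∧ ¬ready) is false.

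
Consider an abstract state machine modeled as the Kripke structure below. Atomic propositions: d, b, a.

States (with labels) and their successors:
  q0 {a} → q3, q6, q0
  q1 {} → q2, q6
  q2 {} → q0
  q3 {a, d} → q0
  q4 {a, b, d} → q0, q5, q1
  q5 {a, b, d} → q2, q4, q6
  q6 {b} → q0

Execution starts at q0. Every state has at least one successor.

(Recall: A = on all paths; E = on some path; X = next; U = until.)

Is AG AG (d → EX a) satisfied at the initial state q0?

States satisfying AG (d → EX a): {q0, q1, q2, q3, q4, q5, q6}.
States satisfying AG AG (d → EX a): {q0, q1, q2, q3, q4, q5, q6}.
Every state reachable from q0 satisfies AG (d → EX a).
q0 ∈ Sat(AG AG (d → EX a)).

Holds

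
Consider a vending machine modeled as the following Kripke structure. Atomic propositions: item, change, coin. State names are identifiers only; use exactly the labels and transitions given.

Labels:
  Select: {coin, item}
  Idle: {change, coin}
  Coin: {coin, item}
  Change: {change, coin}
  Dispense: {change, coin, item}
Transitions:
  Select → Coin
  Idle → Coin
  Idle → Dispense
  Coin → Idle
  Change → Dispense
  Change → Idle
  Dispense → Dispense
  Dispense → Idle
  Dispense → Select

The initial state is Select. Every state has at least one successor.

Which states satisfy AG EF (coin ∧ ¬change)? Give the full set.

{Select, Idle, Coin, Change, Dispense}

States satisfying EF (coin ∧ ¬change): {Select, Idle, Coin, Change, Dispense}.
States satisfying AG EF (coin ∧ ¬change): {Select, Idle, Coin, Change, Dispense}.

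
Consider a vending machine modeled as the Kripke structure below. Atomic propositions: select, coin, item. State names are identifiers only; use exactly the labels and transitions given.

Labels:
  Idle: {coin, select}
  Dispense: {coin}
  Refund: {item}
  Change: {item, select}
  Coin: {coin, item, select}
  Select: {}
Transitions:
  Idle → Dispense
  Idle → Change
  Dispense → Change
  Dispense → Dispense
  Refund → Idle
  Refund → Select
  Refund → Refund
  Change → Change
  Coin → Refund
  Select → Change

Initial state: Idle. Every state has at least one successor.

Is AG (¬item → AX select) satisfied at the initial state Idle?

States satisfying ¬item → AX select: {Refund, Change, Coin, Select}.
States satisfying AG (¬item → AX select): {Change, Select}.
Dispense is reachable from Idle and violates ¬item → AX select, so AG fails at Idle.
Idle ∉ Sat(AG (¬item → AX select)).

No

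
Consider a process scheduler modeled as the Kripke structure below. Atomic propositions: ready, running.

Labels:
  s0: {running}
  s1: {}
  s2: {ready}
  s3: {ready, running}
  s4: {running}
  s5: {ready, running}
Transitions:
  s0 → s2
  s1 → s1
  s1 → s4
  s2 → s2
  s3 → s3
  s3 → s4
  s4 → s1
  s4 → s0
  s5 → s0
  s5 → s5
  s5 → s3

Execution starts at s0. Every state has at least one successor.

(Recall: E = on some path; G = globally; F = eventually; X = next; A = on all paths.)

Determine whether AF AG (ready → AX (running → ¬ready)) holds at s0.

Satisfied

States satisfying AG (ready → AX (running → ¬ready)): {s0, s1, s2, s4}.
States satisfying AF AG (ready → AX (running → ¬ready)): {s0, s1, s2, s4}.
s0 ∈ Sat(AF AG (ready → AX (running → ¬ready))).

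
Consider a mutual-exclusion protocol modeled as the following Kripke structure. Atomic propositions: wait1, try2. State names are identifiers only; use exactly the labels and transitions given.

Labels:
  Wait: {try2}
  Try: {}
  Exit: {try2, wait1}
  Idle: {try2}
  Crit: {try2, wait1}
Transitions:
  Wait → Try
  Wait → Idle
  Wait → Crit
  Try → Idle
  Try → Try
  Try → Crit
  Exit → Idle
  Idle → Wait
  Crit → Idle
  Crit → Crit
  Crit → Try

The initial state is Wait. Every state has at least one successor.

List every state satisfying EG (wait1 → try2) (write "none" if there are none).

{Wait, Try, Exit, Idle, Crit}

States satisfying wait1 → try2: {Wait, Try, Exit, Idle, Crit}.
States satisfying EG (wait1 → try2): {Wait, Try, Exit, Idle, Crit}.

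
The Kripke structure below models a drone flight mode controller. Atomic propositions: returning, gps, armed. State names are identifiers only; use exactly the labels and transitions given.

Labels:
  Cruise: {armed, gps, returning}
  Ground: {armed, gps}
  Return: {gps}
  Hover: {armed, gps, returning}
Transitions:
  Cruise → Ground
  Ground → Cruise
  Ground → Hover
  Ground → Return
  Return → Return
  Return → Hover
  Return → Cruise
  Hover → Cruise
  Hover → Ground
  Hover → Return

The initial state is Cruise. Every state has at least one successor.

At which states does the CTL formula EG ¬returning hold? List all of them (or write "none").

States satisfying ¬returning: {Ground, Return}.
States satisfying EG ¬returning: {Ground, Return}.

{Ground, Return}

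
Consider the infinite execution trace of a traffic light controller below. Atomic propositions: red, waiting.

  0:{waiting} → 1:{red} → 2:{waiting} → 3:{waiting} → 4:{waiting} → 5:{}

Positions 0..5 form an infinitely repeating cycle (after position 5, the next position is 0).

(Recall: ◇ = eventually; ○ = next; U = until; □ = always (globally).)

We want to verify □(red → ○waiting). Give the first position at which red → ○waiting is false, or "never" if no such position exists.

never

red → ○waiting holds at every position 0..5, and those are all the positions the trace ever visits, so the invariant □(red → ○waiting) is never violated.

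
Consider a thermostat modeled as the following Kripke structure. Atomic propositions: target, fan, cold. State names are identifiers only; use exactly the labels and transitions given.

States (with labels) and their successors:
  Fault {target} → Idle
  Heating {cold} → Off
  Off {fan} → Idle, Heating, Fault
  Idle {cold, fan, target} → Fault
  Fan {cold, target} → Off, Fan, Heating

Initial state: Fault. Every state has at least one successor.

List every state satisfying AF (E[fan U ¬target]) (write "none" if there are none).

{Heating, Off}

States satisfying E[fan U ¬target]: {Heating, Off}.
States satisfying AF (E[fan U ¬target]): {Heating, Off}.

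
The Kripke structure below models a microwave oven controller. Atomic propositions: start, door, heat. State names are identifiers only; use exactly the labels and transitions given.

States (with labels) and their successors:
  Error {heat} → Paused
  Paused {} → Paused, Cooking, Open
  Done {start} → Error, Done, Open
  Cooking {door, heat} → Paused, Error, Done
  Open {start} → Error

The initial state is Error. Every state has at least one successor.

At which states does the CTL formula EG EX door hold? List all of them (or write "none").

States satisfying EX door: {Paused}.
States satisfying EG EX door: {Paused}.

{Paused}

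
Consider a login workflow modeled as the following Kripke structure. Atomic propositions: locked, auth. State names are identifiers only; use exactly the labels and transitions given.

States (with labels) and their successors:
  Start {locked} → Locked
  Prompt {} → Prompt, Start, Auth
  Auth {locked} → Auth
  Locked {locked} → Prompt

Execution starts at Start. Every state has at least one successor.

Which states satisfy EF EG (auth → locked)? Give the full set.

{Start, Prompt, Auth, Locked}

States satisfying EG (auth → locked): {Start, Prompt, Auth, Locked}.
States satisfying EF EG (auth → locked): {Start, Prompt, Auth, Locked}.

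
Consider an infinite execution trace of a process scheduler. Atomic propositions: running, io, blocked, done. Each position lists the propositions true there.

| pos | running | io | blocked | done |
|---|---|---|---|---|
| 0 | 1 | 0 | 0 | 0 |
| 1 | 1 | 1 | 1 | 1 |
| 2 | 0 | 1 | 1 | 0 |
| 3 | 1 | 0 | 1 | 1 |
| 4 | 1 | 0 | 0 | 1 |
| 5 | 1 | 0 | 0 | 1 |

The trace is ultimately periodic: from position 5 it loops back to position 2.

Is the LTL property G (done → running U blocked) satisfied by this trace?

Holds

done → running U blocked holds at every position 0..5, and those are all positions ever visited, so G (done → running U blocked) holds.
Positions where done holds: 1, 3, 4, 5.
Check running U blocked at each: 1→ok, 3→ok, 4→ok, 5→ok.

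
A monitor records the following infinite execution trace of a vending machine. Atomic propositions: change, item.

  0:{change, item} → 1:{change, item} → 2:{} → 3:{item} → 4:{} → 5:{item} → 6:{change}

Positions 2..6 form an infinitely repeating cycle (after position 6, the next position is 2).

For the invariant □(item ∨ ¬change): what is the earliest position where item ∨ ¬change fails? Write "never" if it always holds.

6

Check item ∨ ¬change at each position in order: 0 ✓, 1 ✓, 2 ✓, 3 ✓, 4 ✓, 5 ✓.
At position 6 the labels are {change}, so item ∨ ¬change is false there. This is the first violation.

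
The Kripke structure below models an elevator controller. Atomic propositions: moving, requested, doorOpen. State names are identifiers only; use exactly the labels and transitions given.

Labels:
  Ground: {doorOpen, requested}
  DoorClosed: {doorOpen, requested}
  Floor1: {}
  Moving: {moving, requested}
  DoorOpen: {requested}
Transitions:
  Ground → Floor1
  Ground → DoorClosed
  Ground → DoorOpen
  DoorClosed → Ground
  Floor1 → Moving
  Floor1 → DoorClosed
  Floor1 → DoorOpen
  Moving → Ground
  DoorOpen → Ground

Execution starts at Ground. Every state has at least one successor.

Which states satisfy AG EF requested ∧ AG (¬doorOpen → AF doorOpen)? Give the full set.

States satisfying EF requested: {Ground, DoorClosed, Floor1, Moving, DoorOpen}.
States satisfying AG EF requested: {Ground, DoorClosed, Floor1, Moving, DoorOpen}.
States satisfying ¬doorOpen → AF doorOpen: {Ground, DoorClosed, Floor1, Moving, DoorOpen}.
States satisfying AG (¬doorOpen → AF doorOpen): {Ground, DoorClosed, Floor1, Moving, DoorOpen}.
States satisfying AG EF requested ∧ AG (¬doorOpen → AF doorOpen): {Ground, DoorClosed, Floor1, Moving, DoorOpen}.

{Ground, DoorClosed, Floor1, Moving, DoorOpen}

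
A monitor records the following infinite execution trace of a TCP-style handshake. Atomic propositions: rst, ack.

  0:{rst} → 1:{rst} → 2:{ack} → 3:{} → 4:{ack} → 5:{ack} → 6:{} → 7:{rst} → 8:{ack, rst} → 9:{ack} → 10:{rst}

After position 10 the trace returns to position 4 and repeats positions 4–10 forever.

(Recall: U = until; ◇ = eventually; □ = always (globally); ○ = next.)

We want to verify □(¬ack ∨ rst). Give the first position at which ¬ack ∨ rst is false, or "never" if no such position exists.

Check ¬ack ∨ rst at each position in order: 0 ✓, 1 ✓.
At position 2 the labels are {ack}, so ¬ack ∨ rst is false there. This is the first violation.

2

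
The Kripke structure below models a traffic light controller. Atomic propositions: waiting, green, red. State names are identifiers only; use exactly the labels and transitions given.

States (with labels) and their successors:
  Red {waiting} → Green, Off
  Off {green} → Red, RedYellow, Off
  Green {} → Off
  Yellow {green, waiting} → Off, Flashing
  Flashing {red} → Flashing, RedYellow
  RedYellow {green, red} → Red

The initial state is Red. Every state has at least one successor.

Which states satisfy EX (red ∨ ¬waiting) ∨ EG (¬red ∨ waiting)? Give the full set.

{Red, Off, Green, Yellow, Flashing}

States satisfying red ∨ ¬waiting: {Off, Green, Flashing, RedYellow}.
States satisfying EX (red ∨ ¬waiting): {Red, Off, Green, Yellow, Flashing}.
States satisfying ¬red ∨ waiting: {Red, Off, Green, Yellow}.
States satisfying EG (¬red ∨ waiting): {Red, Off, Green, Yellow}.
States satisfying EX (red ∨ ¬waiting) ∨ EG (¬red ∨ waiting): {Red, Off, Green, Yellow, Flashing}.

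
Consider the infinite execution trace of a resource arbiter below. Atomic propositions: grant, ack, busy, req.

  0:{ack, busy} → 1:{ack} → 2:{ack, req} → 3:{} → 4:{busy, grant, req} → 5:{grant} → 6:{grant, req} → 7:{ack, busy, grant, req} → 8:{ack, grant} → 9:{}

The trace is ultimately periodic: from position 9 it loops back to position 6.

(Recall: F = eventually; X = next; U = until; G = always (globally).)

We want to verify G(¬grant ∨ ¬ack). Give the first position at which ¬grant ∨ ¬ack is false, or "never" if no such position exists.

7

Check ¬grant ∨ ¬ack at each position in order: 0 ✓, 1 ✓, 2 ✓, 3 ✓, 4 ✓, 5 ✓, 6 ✓.
At position 7 the labels are {ack, busy, grant, req}, so ¬grant ∨ ¬ack is false there. This is the first violation.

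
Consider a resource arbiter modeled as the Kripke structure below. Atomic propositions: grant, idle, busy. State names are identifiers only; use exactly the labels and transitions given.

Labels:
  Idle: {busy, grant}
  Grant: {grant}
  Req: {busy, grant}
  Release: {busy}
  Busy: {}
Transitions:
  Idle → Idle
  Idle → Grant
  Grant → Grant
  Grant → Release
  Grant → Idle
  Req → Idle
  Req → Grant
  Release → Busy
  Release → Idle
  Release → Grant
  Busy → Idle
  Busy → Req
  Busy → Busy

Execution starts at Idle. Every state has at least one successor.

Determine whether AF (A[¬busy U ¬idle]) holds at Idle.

Satisfied

States satisfying A[¬busy U ¬idle]: {Idle, Grant, Req, Release, Busy}.
States satisfying AF (A[¬busy U ¬idle]): {Idle, Grant, Req, Release, Busy}.
Idle ∈ Sat(AF (A[¬busy U ¬idle])).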